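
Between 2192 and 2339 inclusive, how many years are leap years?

35

Multiples of 4 in [2192,2339]: 37.
Of those, multiples of 100: 2 (not leap unless ÷400).
Multiples of 400: 0.
Leap years = 37 − 2 + 0 = 35.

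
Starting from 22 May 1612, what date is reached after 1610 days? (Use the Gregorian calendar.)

+365 (one year) → May 22, 1613 (1245 left).
+365 (one year) → May 22, 1614 (880 left).
+365 (one year) → May 22, 1615 (515 left).
+366 (one year; includes Feb 29, 1616) → May 22, 1616 (149 left).
May has 31 days: +10 → Jun 1, 1616 (139 left).
Jun has 30 days: +30 → Jul 1, 1616 (109 left).
Jul has 31 days: +31 → Aug 1, 1616 (78 left).
Aug has 31 days: +31 → Sep 1, 1616 (47 left).
Sep has 30 days: +30 → Oct 1, 1616 (17 left).
+17 → Oct 18, 1616.

October 18, 1616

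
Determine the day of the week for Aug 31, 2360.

Wednesday

Doomsday rule: the anchor day for the 2300s is Wednesday. For year 60: 60÷12 = 5 r 0, and 0÷4 = 0, so 5+0+0 = 5.
Wednesday + 5 ≡ Monday — that's 2360's doomsday.
In August the doomsday date is Aug 8.
Aug 31 is 23 days after Aug 8; 23 mod 7 = 2, so Monday + 2 = Wednesday.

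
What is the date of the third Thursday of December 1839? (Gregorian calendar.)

December 1, 1839 is a Sunday.
The first Thursday is therefore December 5 (4 days later).
The third Thursday is 5 + 2×7 = December 19.

December 19, 1839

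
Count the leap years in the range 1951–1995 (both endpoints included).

Multiples of 4 in [1951,1995]: 11.
Of those, multiples of 100: 0 (not leap unless ÷400).
Multiples of 400: 0.
Leap years = 11 − 0 + 0 = 11.

11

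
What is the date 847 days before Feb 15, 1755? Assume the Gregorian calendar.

October 21, 1752

−365 (one year) → Feb 15, 1754 (482 left).
−365 (one year) → Feb 15, 1753 (117 left).
−15 → Jan 31, 1753 (end of Jan, 31 days; 102 left).
−31 → Dec 31, 1752 (end of Dec, 31 days; 71 left).
−31 → Nov 30, 1752 (end of Nov, 30 days; 40 left).
−30 → Oct 31, 1752 (end of Oct, 31 days; 10 left).
−10 → Oct 21, 1752.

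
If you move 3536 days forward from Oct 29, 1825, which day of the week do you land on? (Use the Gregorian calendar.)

Sunday

Oct 29, 1825 is a Saturday.
3536 mod 7 = 1, so 3536 days after a Saturday is Saturday + 1 = Sunday.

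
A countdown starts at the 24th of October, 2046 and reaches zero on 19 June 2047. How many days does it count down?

238

Oct 24, 2046 → Nov 24, 2046: 31 days (October has 31).
Nov 24, 2046 → Dec 24, 2046: 30 days (November has 30).
Dec 24, 2046 → Jan 24, 2047: 31 days (December has 31).
Jan 24, 2047 → Feb 24, 2047: 31 days (January has 31).
Feb 24, 2047 → Mar 24, 2047: 28 days (February has 28).
Mar 24, 2047 → Apr 24, 2047: 31 days (March has 31).
Apr 24, 2047 → May 24, 2047: 30 days (April has 30).
May 24, 2047 → Jun 19, 2047: 26 days.
Total: 238 days.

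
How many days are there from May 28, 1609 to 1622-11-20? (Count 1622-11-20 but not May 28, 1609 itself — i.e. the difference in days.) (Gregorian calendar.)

4924

May 28, 1609 → May 28, 1610: 365 days.
May 28, 1610 → May 28, 1611: 365 days.
May 28, 1611 → May 28, 1612: 366 days (Feb 29, 1612 is in that span).
May 28, 1612 → May 28, 1613: 365 days.
May 28, 1613 → May 28, 1614: 365 days.
May 28, 1614 → May 28, 1615: 365 days.
May 28, 1615 → May 28, 1616: 366 days (Feb 29, 1616 is in that span).
May 28, 1616 → May 28, 1617: 365 days.
May 28, 1617 → May 28, 1618: 365 days.
May 28, 1618 → May 28, 1619: 365 days.
May 28, 1619 → May 28, 1620: 366 days (Feb 29, 1620 is in that span).
May 28, 1620 → May 28, 1621: 365 days.
May 28, 1621 → May 28, 1622: 365 days.
May 28, 1622 → Jun 28, 1622: 31 days (May has 31).
Jun 28, 1622 → Jul 28, 1622: 30 days (June has 30).
Jul 28, 1622 → Aug 28, 1622: 31 days (July has 31).
Aug 28, 1622 → Sep 28, 1622: 31 days (August has 31).
Sep 28, 1622 → Oct 28, 1622: 30 days (September has 30).
Oct 28, 1622 → Nov 20, 1622: 23 days.
Total: 4924 days.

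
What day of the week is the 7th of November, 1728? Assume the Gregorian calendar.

Sunday

Doomsday rule: the anchor day for the 1700s is Sunday. For year 28: 28÷12 = 2 r 4, and 4÷4 = 1, so 2+4+1 = 7.
Sunday + 7 ≡ Sunday — that's 1728's doomsday.
In November the doomsday date is Nov 7.
Nov 7 is the doomsday itself: Sunday.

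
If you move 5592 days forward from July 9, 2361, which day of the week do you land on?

First find the weekday of Jul 9, 2361. Doomsday rule: the anchor day for the 2300s is Wednesday. For year 61: 61÷12 = 5 r 1, and 1÷4 = 0, so 5+1+0 = 6.
Wednesday + 6 ≡ Tuesday — that's 2361's doomsday.
In July the doomsday date is Jul 11.
Jul 9 is 2 days before Jul 11; 2 mod 7 = 2, so Tuesday − 2 = Sunday.
5592 mod 7 = 6, so 5592 days after a Sunday is Sunday + 6 = Saturday.

Saturday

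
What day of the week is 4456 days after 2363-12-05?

Monday

Dec 5, 2363 is a Thursday.
4456 mod 7 = 4, so 4456 days after a Thursday is Thursday + 4 = Monday.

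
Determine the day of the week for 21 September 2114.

Doomsday rule: the anchor day for the 2100s is Sunday. For year 14: 14÷12 = 1 r 2, and 2÷4 = 0, so 1+2+0 = 3.
Sunday + 3 ≡ Wednesday — that's 2114's doomsday.
In September the doomsday date is Sep 5.
Sep 21 is 16 days after Sep 5; 16 mod 7 = 2, so Wednesday + 2 = Friday.

Friday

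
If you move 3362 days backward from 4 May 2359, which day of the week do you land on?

May 4, 2359 is a Monday.
3362 mod 7 = 2, so 3362 days before a Monday is Monday − 2 = Saturday.

Saturday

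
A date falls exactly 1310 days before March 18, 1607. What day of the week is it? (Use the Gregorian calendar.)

Saturday

Mar 18, 1607 is a Sunday.
1310 mod 7 = 1, so 1310 days before a Sunday is Sunday − 1 = Saturday.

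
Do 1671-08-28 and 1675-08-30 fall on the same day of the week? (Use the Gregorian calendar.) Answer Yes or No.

Yes

From Aug 28, 1671 to Aug 30, 1675 is 1463 days.
1463 mod 7 = 0, so they are the same weekday.
(Aug 28, 1671 is a Friday; Aug 30, 1675 is a Friday.)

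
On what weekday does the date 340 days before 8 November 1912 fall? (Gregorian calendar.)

Monday

Nov 8, 1912 is a Friday.
340 mod 7 = 4, so 340 days before a Friday is Friday − 4 = Monday.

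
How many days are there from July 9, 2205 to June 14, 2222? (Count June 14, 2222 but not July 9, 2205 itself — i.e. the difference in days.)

6184

Jul 9, 2205 → Jul 9, 2206: 365 days.
Jul 9, 2206 → Jul 9, 2207: 365 days.
Jul 9, 2207 → Jul 9, 2208: 366 days (Feb 29, 2208 is in that span).
Jul 9, 2208 → Jul 9, 2209: 365 days.
Jul 9, 2209 → Jul 9, 2210: 365 days.
Jul 9, 2210 → Jul 9, 2211: 365 days.
Jul 9, 2211 → Jul 9, 2212: 366 days (Feb 29, 2212 is in that span).
Jul 9, 2212 → Jul 9, 2213: 365 days.
Jul 9, 2213 → Jul 9, 2214: 365 days.
Jul 9, 2214 → Jul 9, 2215: 365 days.
Jul 9, 2215 → Jul 9, 2216: 366 days (Feb 29, 2216 is in that span).
Jul 9, 2216 → Jul 9, 2217: 365 days.
Jul 9, 2217 → Jul 9, 2218: 365 days.
Jul 9, 2218 → Jul 9, 2219: 365 days.
Jul 9, 2219 → Jul 9, 2220: 366 days (Feb 29, 2220 is in that span).
Jul 9, 2220 → Jul 9, 2221: 365 days.
Jul 9, 2221 → Aug 9, 2221: 31 days (July has 31).
Aug 9, 2221 → Sep 9, 2221: 31 days (August has 31).
Sep 9, 2221 → Oct 9, 2221: 30 days (September has 30).
Oct 9, 2221 → Nov 9, 2221: 31 days (October has 31).
Nov 9, 2221 → Dec 9, 2221: 30 days (November has 30).
Dec 9, 2221 → Jan 9, 2222: 31 days (December has 31).
Jan 9, 2222 → Feb 9, 2222: 31 days (January has 31).
Feb 9, 2222 → Mar 9, 2222: 28 days (February has 28).
Mar 9, 2222 → Apr 9, 2222: 31 days (March has 31).
Apr 9, 2222 → May 9, 2222: 30 days (April has 30).
May 9, 2222 → Jun 9, 2222: 31 days (May has 31).
Jun 9, 2222 → Jun 14, 2222: 5 days.
Total: 6184 days.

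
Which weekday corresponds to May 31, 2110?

Saturday

January 1, 2110 is a Wednesday.
Jan 1, 2110 → Feb 1, 2110: 31 days (January has 31).
Feb 1, 2110 → Mar 1, 2110: 28 days (February has 28).
Mar 1, 2110 → Apr 1, 2110: 31 days (March has 31).
Apr 1, 2110 → May 1, 2110: 30 days (April has 30).
May 1, 2110 → May 31, 2110: 30 days.
Total: 150 days.
150 mod 7 = 3, so Wednesday + 3 = Saturday.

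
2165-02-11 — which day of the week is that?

Monday

Doomsday rule: the anchor day for the 2100s is Sunday. For year 65: 65÷12 = 5 r 5, and 5÷4 = 1, so 5+5+1 = 11.
Sunday + 11 ≡ Thursday — that's 2165's doomsday.
In February the doomsday date is Feb 28 (2165 is not a leap year).
Feb 11 is 17 days before Feb 28; 17 mod 7 = 3, so Thursday − 3 = Monday.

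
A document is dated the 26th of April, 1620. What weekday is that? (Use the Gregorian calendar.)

Doomsday rule: the anchor day for the 1600s is Tuesday. For year 20: 20÷12 = 1 r 8, and 8÷4 = 2, so 1+8+2 = 11.
Tuesday + 11 ≡ Saturday — that's 1620's doomsday.
In April the doomsday date is Apr 4.
Apr 26 is 22 days after Apr 4; 22 mod 7 = 1, so Saturday + 1 = Sunday.

Sunday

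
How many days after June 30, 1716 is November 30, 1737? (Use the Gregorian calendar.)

Jun 30, 1716 → Jun 30, 1717: 365 days.
Jun 30, 1717 → Jun 30, 1718: 365 days.
Jun 30, 1718 → Jun 30, 1719: 365 days.
Jun 30, 1719 → Jun 30, 1720: 366 days (Feb 29, 1720 is in that span).
Jun 30, 1720 → Jun 30, 1721: 365 days.
Jun 30, 1721 → Jun 30, 1722: 365 days.
Jun 30, 1722 → Jun 30, 1723: 365 days.
Jun 30, 1723 → Jun 30, 1724: 366 days (Feb 29, 1724 is in that span).
Jun 30, 1724 → Jun 30, 1725: 365 days.
Jun 30, 1725 → Jun 30, 1726: 365 days.
Jun 30, 1726 → Jun 30, 1727: 365 days.
Jun 30, 1727 → Jun 30, 1728: 366 days (Feb 29, 1728 is in that span).
Jun 30, 1728 → Jun 30, 1729: 365 days.
Jun 30, 1729 → Jun 30, 1730: 365 days.
Jun 30, 1730 → Jun 30, 1731: 365 days.
Jun 30, 1731 → Jun 30, 1732: 366 days (Feb 29, 1732 is in that span).
Jun 30, 1732 → Jun 30, 1733: 365 days.
Jun 30, 1733 → Jun 30, 1734: 365 days.
Jun 30, 1734 → Jun 30, 1735: 365 days.
Jun 30, 1735 → Jun 30, 1736: 366 days (Feb 29, 1736 is in that span).
Jun 30, 1736 → Jun 30, 1737: 365 days.
Jun 30, 1737 → Jul 30, 1737: 30 days (June has 30).
Jul 30, 1737 → Aug 30, 1737: 31 days (July has 31).
Aug 30, 1737 → Sep 30, 1737: 31 days (August has 31).
Sep 30, 1737 → Oct 30, 1737: 30 days (September has 30).
Oct 30, 1737 → Nov 30, 1737: 31 days.
Total: 7823 days.

7823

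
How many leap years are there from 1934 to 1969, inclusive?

9

Multiples of 4 in [1934,1969]: 9.
Of those, multiples of 100: 0 (not leap unless ÷400).
Multiples of 400: 0.
Leap years = 9 − 0 + 0 = 9.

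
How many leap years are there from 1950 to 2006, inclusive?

Multiples of 4 in [1950,2006]: 14.
Of those, multiples of 100: 1 (not leap unless ÷400).
Multiples of 400: 1.
Leap years = 14 − 1 + 1 = 14.

14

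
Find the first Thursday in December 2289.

December 5, 2289

December 1, 2289 is a Sunday.
The first Thursday is therefore December 5 (4 days later).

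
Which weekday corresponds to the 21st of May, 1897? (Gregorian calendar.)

Doomsday rule: the anchor day for the 1800s is Friday. For year 97: 97÷12 = 8 r 1, and 1÷4 = 0, so 8+1+0 = 9.
Friday + 9 ≡ Sunday — that's 1897's doomsday.
In May the doomsday date is May 9.
May 21 is 12 days after May 9; 12 mod 7 = 5, so Sunday + 5 = Friday.

Friday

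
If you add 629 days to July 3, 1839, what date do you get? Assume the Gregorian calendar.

+366 (one year; includes Feb 29, 1840) → Jul 3, 1840 (263 left).
Jul has 31 days: +29 → Aug 1, 1840 (234 left).
Aug has 31 days: +31 → Sep 1, 1840 (203 left).
Sep has 30 days: +30 → Oct 1, 1840 (173 left).
Oct has 31 days: +31 → Nov 1, 1840 (142 left).
Nov has 30 days: +30 → Dec 1, 1840 (112 left).
Dec has 31 days: +31 → Jan 1, 1841 (81 left).
Jan has 31 days: +31 → Feb 1, 1841 (50 left).
Feb has 28 days: +28 → Mar 1, 1841 (22 left).
+22 → Mar 23, 1841.

March 23, 1841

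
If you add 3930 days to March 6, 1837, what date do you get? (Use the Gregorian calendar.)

December 9, 1847

+365 (one year) → Mar 6, 1838 (3565 left).
+365 (one year) → Mar 6, 1839 (3200 left).
+366 (one year; includes Feb 29, 1840) → Mar 6, 1840 (2834 left).
+365 (one year) → Mar 6, 1841 (2469 left).
+365 (one year) → Mar 6, 1842 (2104 left).
+365 (one year) → Mar 6, 1843 (1739 left).
+366 (one year; includes Feb 29, 1844) → Mar 6, 1844 (1373 left).
+365 (one year) → Mar 6, 1845 (1008 left).
+365 (one year) → Mar 6, 1846 (643 left).
+365 (one year) → Mar 6, 1847 (278 left).
Mar has 31 days: +26 → Apr 1, 1847 (252 left).
Apr has 30 days: +30 → May 1, 1847 (222 left).
May has 31 days: +31 → Jun 1, 1847 (191 left).
Jun has 30 days: +30 → Jul 1, 1847 (161 left).
Jul has 31 days: +31 → Aug 1, 1847 (130 left).
Aug has 31 days: +31 → Sep 1, 1847 (99 left).
Sep has 30 days: +30 → Oct 1, 1847 (69 left).
Oct has 31 days: +31 → Nov 1, 1847 (38 left).
Nov has 30 days: +30 → Dec 1, 1847 (8 left).
+8 → Dec 9, 1847.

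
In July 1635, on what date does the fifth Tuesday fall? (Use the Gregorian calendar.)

July 31, 1635

July 1, 1635 is a Sunday.
The first Tuesday is therefore July 3 (2 days later).
The fifth Tuesday is 3 + 4×7 = July 31.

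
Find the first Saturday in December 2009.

December 1, 2009 is a Tuesday.
The first Saturday is therefore December 5 (4 days later).

December 5, 2009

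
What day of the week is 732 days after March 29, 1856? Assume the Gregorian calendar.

Mar 29, 1856 is a Saturday.
732 mod 7 = 4, so 732 days after a Saturday is Saturday + 4 = Wednesday.

Wednesday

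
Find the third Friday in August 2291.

August 1, 2291 is a Saturday.
The first Friday is therefore August 7 (6 days later).
The third Friday is 7 + 2×7 = August 21.

August 21, 2291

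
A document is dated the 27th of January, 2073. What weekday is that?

Doomsday rule: the anchor day for the 2000s is Tuesday. For year 73: 73÷12 = 6 r 1, and 1÷4 = 0, so 6+1+0 = 7.
Tuesday + 7 ≡ Tuesday — that's 2073's doomsday.
In January the doomsday date is Jan 3 (2073 is not a leap year).
Jan 27 is 24 days after Jan 3; 24 mod 7 = 3, so Tuesday + 3 = Friday.

Friday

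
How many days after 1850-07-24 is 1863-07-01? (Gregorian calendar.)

4725

Jul 24, 1850 → Jul 24, 1851: 365 days.
Jul 24, 1851 → Jul 24, 1852: 366 days (Feb 29, 1852 is in that span).
Jul 24, 1852 → Jul 24, 1853: 365 days.
Jul 24, 1853 → Jul 24, 1854: 365 days.
Jul 24, 1854 → Jul 24, 1855: 365 days.
Jul 24, 1855 → Jul 24, 1856: 366 days (Feb 29, 1856 is in that span).
Jul 24, 1856 → Jul 24, 1857: 365 days.
Jul 24, 1857 → Jul 24, 1858: 365 days.
Jul 24, 1858 → Jul 24, 1859: 365 days.
Jul 24, 1859 → Jul 24, 1860: 366 days (Feb 29, 1860 is in that span).
Jul 24, 1860 → Jul 24, 1861: 365 days.
Jul 24, 1861 → Jul 24, 1862: 365 days.
Jul 24, 1862 → Aug 24, 1862: 31 days (July has 31).
Aug 24, 1862 → Sep 24, 1862: 31 days (August has 31).
Sep 24, 1862 → Oct 24, 1862: 30 days (September has 30).
Oct 24, 1862 → Nov 24, 1862: 31 days (October has 31).
Nov 24, 1862 → Dec 24, 1862: 30 days (November has 30).
Dec 24, 1862 → Jan 24, 1863: 31 days (December has 31).
Jan 24, 1863 → Feb 24, 1863: 31 days (January has 31).
Feb 24, 1863 → Mar 24, 1863: 28 days (February has 28).
Mar 24, 1863 → Apr 24, 1863: 31 days (March has 31).
Apr 24, 1863 → May 24, 1863: 30 days (April has 30).
May 24, 1863 → Jun 24, 1863: 31 days (May has 31).
Jun 24, 1863 → Jul 1, 1863: 7 days.
Total: 4725 days.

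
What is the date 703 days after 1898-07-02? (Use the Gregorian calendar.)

June 5, 1900

+365 (one year) → Jul 2, 1899 (338 left).
Jul has 31 days: +30 → Aug 1, 1899 (308 left).
Aug has 31 days: +31 → Sep 1, 1899 (277 left).
Sep has 30 days: +30 → Oct 1, 1899 (247 left).
Oct has 31 days: +31 → Nov 1, 1899 (216 left).
Nov has 30 days: +30 → Dec 1, 1899 (186 left).
Dec has 31 days: +31 → Jan 1, 1900 (155 left).
Jan has 31 days: +31 → Feb 1, 1900 (124 left).
Feb has 28 days: +28 → Mar 1, 1900 (96 left).
Mar has 31 days: +31 → Apr 1, 1900 (65 left).
Apr has 30 days: +30 → May 1, 1900 (35 left).
May has 31 days: +31 → Jun 1, 1900 (4 left).
+4 → Jun 5, 1900.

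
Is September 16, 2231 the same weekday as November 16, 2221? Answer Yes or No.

Yes

From Nov 16, 2221 to Sep 16, 2231 is 3591 days.
3591 mod 7 = 0, so they are the same weekday.
(Nov 16, 2221 is a Friday; Sep 16, 2231 is a Friday.)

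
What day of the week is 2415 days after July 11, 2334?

First find the weekday of Jul 11, 2334. Doomsday rule: the anchor day for the 2300s is Wednesday. For year 34: 34÷12 = 2 r 10, and 10÷4 = 2, so 2+10+2 = 14.
Wednesday + 14 ≡ Wednesday — that's 2334's doomsday.
In July the doomsday date is Jul 11.
Jul 11 is the doomsday itself: Wednesday.
2415 mod 7 = 0, so 2415 days after a Wednesday is Wednesday + 0 = Wednesday.

Wednesday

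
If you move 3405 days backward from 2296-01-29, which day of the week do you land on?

Jan 29, 2296 is a Wednesday.
3405 mod 7 = 3, so 3405 days before a Wednesday is Wednesday − 3 = Sunday.

Sunday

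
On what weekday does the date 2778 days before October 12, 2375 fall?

Monday

First find the weekday of Oct 12, 2375. Doomsday rule: the anchor day for the 2300s is Wednesday. For year 75: 75÷12 = 6 r 3, and 3÷4 = 0, so 6+3+0 = 9.
Wednesday + 9 ≡ Friday — that's 2375's doomsday.
In October the doomsday date is Oct 10.
Oct 12 is 2 days after Oct 10; 2 mod 7 = 2, so Friday + 2 = Sunday.
2778 mod 7 = 6, so 2778 days before a Sunday is Sunday − 6 = Monday.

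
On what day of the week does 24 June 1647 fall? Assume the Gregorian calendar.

Doomsday rule: the anchor day for the 1600s is Tuesday. For year 47: 47÷12 = 3 r 11, and 11÷4 = 2, so 3+11+2 = 16.
Tuesday + 16 ≡ Thursday — that's 1647's doomsday.
In June the doomsday date is Jun 6.
Jun 24 is 18 days after Jun 6; 18 mod 7 = 4, so Thursday + 4 = Monday.

Monday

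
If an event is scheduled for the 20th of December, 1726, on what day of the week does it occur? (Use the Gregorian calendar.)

Doomsday rule: the anchor day for the 1700s is Sunday. For year 26: 26÷12 = 2 r 2, and 2÷4 = 0, so 2+2+0 = 4.
Sunday + 4 ≡ Thursday — that's 1726's doomsday.
In December the doomsday date is Dec 12.
Dec 20 is 8 days after Dec 12; 8 mod 7 = 1, so Thursday + 1 = Friday.

Friday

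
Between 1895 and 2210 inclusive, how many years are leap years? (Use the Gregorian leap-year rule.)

76

Multiples of 4 in [1895,2210]: 79.
Of those, multiples of 100: 4 (not leap unless ÷400).
Multiples of 400: 1.
Leap years = 79 − 4 + 1 = 76.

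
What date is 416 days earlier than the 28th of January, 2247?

−365 (one year) → Jan 28, 2246 (51 left).
−28 → Dec 31, 2245 (end of Dec, 31 days; 23 left).
−23 → Dec 8, 2245.

December 8, 2245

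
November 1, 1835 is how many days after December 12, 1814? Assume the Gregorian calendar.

7629

Dec 12, 1814 → Dec 12, 1815: 365 days.
Dec 12, 1815 → Dec 12, 1816: 366 days (Feb 29, 1816 is in that span).
Dec 12, 1816 → Dec 12, 1817: 365 days.
Dec 12, 1817 → Dec 12, 1818: 365 days.
Dec 12, 1818 → Dec 12, 1819: 365 days.
Dec 12, 1819 → Dec 12, 1820: 366 days (Feb 29, 1820 is in that span).
Dec 12, 1820 → Dec 12, 1821: 365 days.
Dec 12, 1821 → Dec 12, 1822: 365 days.
Dec 12, 1822 → Dec 12, 1823: 365 days.
Dec 12, 1823 → Dec 12, 1824: 366 days (Feb 29, 1824 is in that span).
Dec 12, 1824 → Dec 12, 1825: 365 days.
Dec 12, 1825 → Dec 12, 1826: 365 days.
Dec 12, 1826 → Dec 12, 1827: 365 days.
Dec 12, 1827 → Dec 12, 1828: 366 days (Feb 29, 1828 is in that span).
Dec 12, 1828 → Dec 12, 1829: 365 days.
Dec 12, 1829 → Dec 12, 1830: 365 days.
Dec 12, 1830 → Dec 12, 1831: 365 days.
Dec 12, 1831 → Dec 12, 1832: 366 days (Feb 29, 1832 is in that span).
Dec 12, 1832 → Dec 12, 1833: 365 days.
Dec 12, 1833 → Dec 12, 1834: 365 days.
Dec 12, 1834 → Jan 12, 1835: 31 days (December has 31).
Jan 12, 1835 → Feb 12, 1835: 31 days (January has 31).
Feb 12, 1835 → Mar 12, 1835: 28 days (February has 28).
Mar 12, 1835 → Apr 12, 1835: 31 days (March has 31).
Apr 12, 1835 → May 12, 1835: 30 days (April has 30).
May 12, 1835 → Jun 12, 1835: 31 days (May has 31).
Jun 12, 1835 → Jul 12, 1835: 30 days (June has 30).
Jul 12, 1835 → Aug 12, 1835: 31 days (July has 31).
Aug 12, 1835 → Sep 12, 1835: 31 days (August has 31).
Sep 12, 1835 → Oct 12, 1835: 30 days (September has 30).
Oct 12, 1835 → Nov 1, 1835: 20 days.
Total: 7629 days.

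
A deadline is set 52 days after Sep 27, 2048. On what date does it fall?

November 18, 2048

Sep has 30 days: +4 → Oct 1, 2048 (48 left).
Oct has 31 days: +31 → Nov 1, 2048 (17 left).
+17 → Nov 18, 2048.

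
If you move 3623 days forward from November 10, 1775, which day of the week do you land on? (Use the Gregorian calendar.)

Tuesday

First find the weekday of Nov 10, 1775. Doomsday rule: the anchor day for the 1700s is Sunday. For year 75: 75÷12 = 6 r 3, and 3÷4 = 0, so 6+3+0 = 9.
Sunday + 9 ≡ Tuesday — that's 1775's doomsday.
In November the doomsday date is Nov 7.
Nov 10 is 3 days after Nov 7; 3 mod 7 = 3, so Tuesday + 3 = Friday.
3623 mod 7 = 4, so 3623 days after a Friday is Friday + 4 = Tuesday.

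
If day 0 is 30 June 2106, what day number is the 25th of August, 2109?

Jun 30, 2106 → Jun 30, 2107: 365 days.
Jun 30, 2107 → Jun 30, 2108: 366 days (Feb 29, 2108 is in that span).
Jun 30, 2108 → Jun 30, 2109: 365 days.
Jun 30, 2109 → Jul 30, 2109: 30 days (June has 30).
Jul 30, 2109 → Aug 25, 2109: 26 days.
Total: 1152 days.

1152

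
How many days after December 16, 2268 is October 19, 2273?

1768

Dec 16, 2268 → Dec 16, 2269: 365 days.
Dec 16, 2269 → Dec 16, 2270: 365 days.
Dec 16, 2270 → Dec 16, 2271: 365 days.
Dec 16, 2271 → Dec 16, 2272: 366 days (Feb 29, 2272 is in that span).
Dec 16, 2272 → Jan 16, 2273: 31 days (December has 31).
Jan 16, 2273 → Feb 16, 2273: 31 days (January has 31).
Feb 16, 2273 → Mar 16, 2273: 28 days (February has 28).
Mar 16, 2273 → Apr 16, 2273: 31 days (March has 31).
Apr 16, 2273 → May 16, 2273: 30 days (April has 30).
May 16, 2273 → Jun 16, 2273: 31 days (May has 31).
Jun 16, 2273 → Jul 16, 2273: 30 days (June has 30).
Jul 16, 2273 → Aug 16, 2273: 31 days (July has 31).
Aug 16, 2273 → Sep 16, 2273: 31 days (August has 31).
Sep 16, 2273 → Oct 16, 2273: 30 days (September has 30).
Oct 16, 2273 → Oct 19, 2273: 3 days.
Total: 1768 days.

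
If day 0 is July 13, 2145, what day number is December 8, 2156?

Jul 13, 2145 → Jul 13, 2146: 365 days.
Jul 13, 2146 → Jul 13, 2147: 365 days.
Jul 13, 2147 → Jul 13, 2148: 366 days (Feb 29, 2148 is in that span).
Jul 13, 2148 → Jul 13, 2149: 365 days.
Jul 13, 2149 → Jul 13, 2150: 365 days.
Jul 13, 2150 → Jul 13, 2151: 365 days.
Jul 13, 2151 → Jul 13, 2152: 366 days (Feb 29, 2152 is in that span).
Jul 13, 2152 → Jul 13, 2153: 365 days.
Jul 13, 2153 → Jul 13, 2154: 365 days.
Jul 13, 2154 → Jul 13, 2155: 365 days.
Jul 13, 2155 → Jul 13, 2156: 366 days (Feb 29, 2156 is in that span).
Jul 13, 2156 → Aug 13, 2156: 31 days (July has 31).
Aug 13, 2156 → Sep 13, 2156: 31 days (August has 31).
Sep 13, 2156 → Oct 13, 2156: 30 days (September has 30).
Oct 13, 2156 → Nov 13, 2156: 31 days (October has 31).
Nov 13, 2156 → Dec 8, 2156: 25 days.
Total: 4166 days.

4166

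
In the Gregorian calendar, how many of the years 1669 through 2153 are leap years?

Multiples of 4 in [1669,2153]: 121.
Of those, multiples of 100: 5 (not leap unless ÷400).
Multiples of 400: 1.
Leap years = 121 − 5 + 1 = 117.

117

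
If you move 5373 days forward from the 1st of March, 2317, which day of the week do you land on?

Monday

First find the weekday of Mar 1, 2317. Doomsday rule: the anchor day for the 2300s is Wednesday. For year 17: 17÷12 = 1 r 5, and 5÷4 = 1, so 1+5+1 = 7.
Wednesday + 7 ≡ Wednesday — that's 2317's doomsday.
In March the doomsday date is Mar 14.
Mar 1 is 13 days before Mar 14; 13 mod 7 = 6, so Wednesday − 6 = Thursday.
5373 mod 7 = 4, so 5373 days after a Thursday is Thursday + 4 = Monday.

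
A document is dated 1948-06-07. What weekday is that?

Monday

Doomsday rule: the anchor day for the 1900s is Wednesday. For year 48: 48÷12 = 4 r 0, and 0÷4 = 0, so 4+0+0 = 4.
Wednesday + 4 ≡ Sunday — that's 1948's doomsday.
In June the doomsday date is Jun 6.
Jun 7 is 1 day after Jun 6; 1 mod 7 = 1, so Sunday + 1 = Monday.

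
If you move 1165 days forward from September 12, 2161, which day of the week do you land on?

Tuesday

First find the weekday of Sep 12, 2161. Doomsday rule: the anchor day for the 2100s is Sunday. For year 61: 61÷12 = 5 r 1, and 1÷4 = 0, so 5+1+0 = 6.
Sunday + 6 ≡ Saturday — that's 2161's doomsday.
In September the doomsday date is Sep 5.
Sep 12 is 7 days after Sep 5; 7 mod 7 = 0, so Saturday + 0 = Saturday.
1165 mod 7 = 3, so 1165 days after a Saturday is Saturday + 3 = Tuesday.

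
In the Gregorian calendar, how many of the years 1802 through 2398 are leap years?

145

Multiples of 4 in [1802,2398]: 149.
Of those, multiples of 100: 5 (not leap unless ÷400).
Multiples of 400: 1.
Leap years = 149 − 5 + 1 = 145.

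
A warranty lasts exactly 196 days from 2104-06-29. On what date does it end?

January 11, 2105

Jun has 30 days: +2 → Jul 1, 2104 (194 left).
Jul has 31 days: +31 → Aug 1, 2104 (163 left).
Aug has 31 days: +31 → Sep 1, 2104 (132 left).
Sep has 30 days: +30 → Oct 1, 2104 (102 left).
Oct has 31 days: +31 → Nov 1, 2104 (71 left).
Nov has 30 days: +30 → Dec 1, 2104 (41 left).
Dec has 31 days: +31 → Jan 1, 2105 (10 left).
+10 → Jan 11, 2105.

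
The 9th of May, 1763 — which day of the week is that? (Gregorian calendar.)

Doomsday rule: the anchor day for the 1700s is Sunday. For year 63: 63÷12 = 5 r 3, and 3÷4 = 0, so 5+3+0 = 8.
Sunday + 8 ≡ Monday — that's 1763's doomsday.
In May the doomsday date is May 9.
May 9 is the doomsday itself: Monday.

Monday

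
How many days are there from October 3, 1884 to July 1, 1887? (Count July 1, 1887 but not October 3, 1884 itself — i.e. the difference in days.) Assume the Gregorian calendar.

1001

Oct 3, 1884 → Oct 3, 1885: 365 days.
Oct 3, 1885 → Oct 3, 1886: 365 days.
Oct 3, 1886 → Nov 3, 1886: 31 days (October has 31).
Nov 3, 1886 → Dec 3, 1886: 30 days (November has 30).
Dec 3, 1886 → Jan 3, 1887: 31 days (December has 31).
Jan 3, 1887 → Feb 3, 1887: 31 days (January has 31).
Feb 3, 1887 → Mar 3, 1887: 28 days (February has 28).
Mar 3, 1887 → Apr 3, 1887: 31 days (March has 31).
Apr 3, 1887 → May 3, 1887: 30 days (April has 30).
May 3, 1887 → Jun 3, 1887: 31 days (May has 31).
Jun 3, 1887 → Jul 1, 1887: 28 days.
Total: 1001 days.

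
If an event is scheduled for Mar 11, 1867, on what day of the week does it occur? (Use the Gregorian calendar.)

Doomsday rule: the anchor day for the 1800s is Friday. For year 67: 67÷12 = 5 r 7, and 7÷4 = 1, so 5+7+1 = 13.
Friday + 13 ≡ Thursday — that's 1867's doomsday.
In March the doomsday date is Mar 14.
Mar 11 is 3 days before Mar 14; 3 mod 7 = 3, so Thursday − 3 = Monday.

Monday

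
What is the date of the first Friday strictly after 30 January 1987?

February 6, 1987

Jan 30, 1987 is a Friday.
From Friday to the next Friday is 7 days.
Jan 30, 1987 + 7 = Feb 6, 1987.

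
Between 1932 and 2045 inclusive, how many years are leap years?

29

Multiples of 4 in [1932,2045]: 29.
Of those, multiples of 100: 1 (not leap unless ÷400).
Multiples of 400: 1.
Leap years = 29 − 1 + 1 = 29.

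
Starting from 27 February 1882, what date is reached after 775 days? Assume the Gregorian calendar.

April 12, 1884

+365 (one year) → Feb 27, 1883 (410 left).
+365 (one year) → Feb 27, 1884 (45 left).
Feb has 29 days: +3 → Mar 1, 1884 (42 left).
Mar has 31 days: +31 → Apr 1, 1884 (11 left).
+11 → Apr 12, 1884.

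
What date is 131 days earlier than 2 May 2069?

December 22, 2068

−2 → Apr 30, 2069 (end of Apr, 30 days; 129 left).
−30 → Mar 31, 2069 (end of Mar, 31 days; 99 left).
−31 → Feb 28, 2069 (end of Feb, 28 days; 68 left).
−28 → Jan 31, 2069 (end of Jan, 31 days; 40 left).
−31 → Dec 31, 2068 (end of Dec, 31 days; 9 left).
−9 → Dec 22, 2068.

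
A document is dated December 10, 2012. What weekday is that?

January 1, 2012 is a Sunday.
Jan 1, 2012 → Feb 1, 2012: 31 days (January has 31).
Feb 1, 2012 → Mar 1, 2012: 29 days (February has 29).
Mar 1, 2012 → Apr 1, 2012: 31 days (March has 31).
Apr 1, 2012 → May 1, 2012: 30 days (April has 30).
May 1, 2012 → Jun 1, 2012: 31 days (May has 31).
Jun 1, 2012 → Jul 1, 2012: 30 days (June has 30).
Jul 1, 2012 → Aug 1, 2012: 31 days (July has 31).
Aug 1, 2012 → Sep 1, 2012: 31 days (August has 31).
Sep 1, 2012 → Oct 1, 2012: 30 days (September has 30).
Oct 1, 2012 → Nov 1, 2012: 31 days (October has 31).
Nov 1, 2012 → Dec 1, 2012: 30 days (November has 30).
Dec 1, 2012 → Dec 10, 2012: 9 days.
Total: 344 days.
344 mod 7 = 1, so Sunday + 1 = Monday.

Monday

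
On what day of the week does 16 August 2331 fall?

Doomsday rule: the anchor day for the 2300s is Wednesday. For year 31: 31÷12 = 2 r 7, and 7÷4 = 1, so 2+7+1 = 10.
Wednesday + 10 ≡ Saturday — that's 2331's doomsday.
In August the doomsday date is Aug 8.
Aug 16 is 8 days after Aug 8; 8 mod 7 = 1, so Saturday + 1 = Sunday.

Sunday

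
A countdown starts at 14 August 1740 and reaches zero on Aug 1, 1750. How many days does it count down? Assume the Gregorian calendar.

Aug 14, 1740 → Aug 14, 1741: 365 days.
Aug 14, 1741 → Aug 14, 1742: 365 days.
Aug 14, 1742 → Aug 14, 1743: 365 days.
Aug 14, 1743 → Aug 14, 1744: 366 days (Feb 29, 1744 is in that span).
Aug 14, 1744 → Aug 14, 1745: 365 days.
Aug 14, 1745 → Aug 14, 1746: 365 days.
Aug 14, 1746 → Aug 14, 1747: 365 days.
Aug 14, 1747 → Aug 14, 1748: 366 days (Feb 29, 1748 is in that span).
Aug 14, 1748 → Aug 14, 1749: 365 days.
Aug 14, 1749 → Sep 14, 1749: 31 days (August has 31).
Sep 14, 1749 → Oct 14, 1749: 30 days (September has 30).
Oct 14, 1749 → Nov 14, 1749: 31 days (October has 31).
Nov 14, 1749 → Dec 14, 1749: 30 days (November has 30).
Dec 14, 1749 → Jan 14, 1750: 31 days (December has 31).
Jan 14, 1750 → Feb 14, 1750: 31 days (January has 31).
Feb 14, 1750 → Mar 14, 1750: 28 days (February has 28).
Mar 14, 1750 → Apr 14, 1750: 31 days (March has 31).
Apr 14, 1750 → May 14, 1750: 30 days (April has 30).
May 14, 1750 → Jun 14, 1750: 31 days (May has 31).
Jun 14, 1750 → Jul 14, 1750: 30 days (June has 30).
Jul 14, 1750 → Aug 1, 1750: 18 days.
Total: 3639 days.

3639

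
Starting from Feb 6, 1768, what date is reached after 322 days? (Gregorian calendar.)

December 24, 1768

Feb has 29 days: +24 → Mar 1, 1768 (298 left).
Mar has 31 days: +31 → Apr 1, 1768 (267 left).
Apr has 30 days: +30 → May 1, 1768 (237 left).
May has 31 days: +31 → Jun 1, 1768 (206 left).
Jun has 30 days: +30 → Jul 1, 1768 (176 left).
Jul has 31 days: +31 → Aug 1, 1768 (145 left).
Aug has 31 days: +31 → Sep 1, 1768 (114 left).
Sep has 30 days: +30 → Oct 1, 1768 (84 left).
Oct has 31 days: +31 → Nov 1, 1768 (53 left).
Nov has 30 days: +30 → Dec 1, 1768 (23 left).
+23 → Dec 24, 1768.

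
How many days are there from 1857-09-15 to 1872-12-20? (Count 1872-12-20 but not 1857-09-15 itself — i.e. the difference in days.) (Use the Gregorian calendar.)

5575

Sep 15, 1857 → Sep 15, 1858: 365 days.
Sep 15, 1858 → Sep 15, 1859: 365 days.
Sep 15, 1859 → Sep 15, 1860: 366 days (Feb 29, 1860 is in that span).
Sep 15, 1860 → Sep 15, 1861: 365 days.
Sep 15, 1861 → Sep 15, 1862: 365 days.
Sep 15, 1862 → Sep 15, 1863: 365 days.
Sep 15, 1863 → Sep 15, 1864: 366 days (Feb 29, 1864 is in that span).
Sep 15, 1864 → Sep 15, 1865: 365 days.
Sep 15, 1865 → Sep 15, 1866: 365 days.
Sep 15, 1866 → Sep 15, 1867: 365 days.
Sep 15, 1867 → Sep 15, 1868: 366 days (Feb 29, 1868 is in that span).
Sep 15, 1868 → Sep 15, 1869: 365 days.
Sep 15, 1869 → Sep 15, 1870: 365 days.
Sep 15, 1870 → Sep 15, 1871: 365 days.
Sep 15, 1871 → Sep 15, 1872: 366 days (Feb 29, 1872 is in that span).
Sep 15, 1872 → Oct 15, 1872: 30 days (September has 30).
Oct 15, 1872 → Nov 15, 1872: 31 days (October has 31).
Nov 15, 1872 → Dec 15, 1872: 30 days (November has 30).
Dec 15, 1872 → Dec 20, 1872: 5 days.
Total: 5575 days.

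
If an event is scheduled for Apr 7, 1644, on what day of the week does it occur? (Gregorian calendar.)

Doomsday rule: the anchor day for the 1600s is Tuesday. For year 44: 44÷12 = 3 r 8, and 8÷4 = 2, so 3+8+2 = 13.
Tuesday + 13 ≡ Monday — that's 1644's doomsday.
In April the doomsday date is Apr 4.
Apr 7 is 3 days after Apr 4; 3 mod 7 = 3, so Monday + 3 = Thursday.

Thursday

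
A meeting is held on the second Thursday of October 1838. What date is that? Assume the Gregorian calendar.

October 1, 1838 is a Monday.
The first Thursday is therefore October 4 (3 days later).
The second Thursday is 4 + 1×7 = October 11.

October 11, 1838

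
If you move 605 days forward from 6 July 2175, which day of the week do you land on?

Sunday

First find the weekday of Jul 6, 2175. Doomsday rule: the anchor day for the 2100s is Sunday. For year 75: 75÷12 = 6 r 3, and 3÷4 = 0, so 6+3+0 = 9.
Sunday + 9 ≡ Tuesday — that's 2175's doomsday.
In July the doomsday date is Jul 11.
Jul 6 is 5 days before Jul 11; 5 mod 7 = 5, so Tuesday − 5 = Thursday.
605 mod 7 = 3, so 605 days after a Thursday is Thursday + 3 = Sunday.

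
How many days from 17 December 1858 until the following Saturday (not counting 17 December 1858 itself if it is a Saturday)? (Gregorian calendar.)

Dec 17, 1858 is a Friday.
From Friday to the next Saturday is 1 day.

1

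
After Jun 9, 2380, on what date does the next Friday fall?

Jun 9, 2380 is a Monday.
From Monday to the next Friday is 4 days.
Jun 9, 2380 + 4 = Jun 13, 2380.

June 13, 2380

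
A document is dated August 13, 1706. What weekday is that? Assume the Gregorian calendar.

Friday

Doomsday rule: the anchor day for the 1700s is Sunday. For year 06: 6÷12 = 0 r 6, and 6÷4 = 1, so 0+6+1 = 7.
Sunday + 7 ≡ Sunday — that's 1706's doomsday.
In August the doomsday date is Aug 8.
Aug 13 is 5 days after Aug 8; 5 mod 7 = 5, so Sunday + 5 = Friday.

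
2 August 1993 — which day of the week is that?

Monday

Doomsday rule: the anchor day for the 1900s is Wednesday. For year 93: 93÷12 = 7 r 9, and 9÷4 = 2, so 7+9+2 = 18.
Wednesday + 18 ≡ Sunday — that's 1993's doomsday.
In August the doomsday date is Aug 8.
Aug 2 is 6 days before Aug 8; 6 mod 7 = 6, so Sunday − 6 = Monday.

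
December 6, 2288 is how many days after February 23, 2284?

Feb 23, 2284 → Feb 23, 2285: 366 days (Feb 29, 2284 is in that span).
Feb 23, 2285 → Feb 23, 2286: 365 days.
Feb 23, 2286 → Feb 23, 2287: 365 days.
Feb 23, 2287 → Feb 23, 2288: 365 days.
Feb 23, 2288 → Mar 23, 2288: 29 days (February has 29).
Mar 23, 2288 → Apr 23, 2288: 31 days (March has 31).
Apr 23, 2288 → May 23, 2288: 30 days (April has 30).
May 23, 2288 → Jun 23, 2288: 31 days (May has 31).
Jun 23, 2288 → Jul 23, 2288: 30 days (June has 30).
Jul 23, 2288 → Aug 23, 2288: 31 days (July has 31).
Aug 23, 2288 → Sep 23, 2288: 31 days (August has 31).
Sep 23, 2288 → Oct 23, 2288: 30 days (September has 30).
Oct 23, 2288 → Nov 23, 2288: 31 days (October has 31).
Nov 23, 2288 → Dec 6, 2288: 13 days.
Total: 1748 days.

1748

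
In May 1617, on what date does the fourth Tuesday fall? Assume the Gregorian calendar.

May 23, 1617

May 1, 1617 is a Monday.
The first Tuesday is therefore May 2 (1 days later).
The fourth Tuesday is 2 + 3×7 = May 23.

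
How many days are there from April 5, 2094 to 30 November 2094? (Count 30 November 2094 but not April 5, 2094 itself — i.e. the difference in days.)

239

Apr 5, 2094 → May 5, 2094: 30 days (April has 30).
May 5, 2094 → Jun 5, 2094: 31 days (May has 31).
Jun 5, 2094 → Jul 5, 2094: 30 days (June has 30).
Jul 5, 2094 → Aug 5, 2094: 31 days (July has 31).
Aug 5, 2094 → Sep 5, 2094: 31 days (August has 31).
Sep 5, 2094 → Oct 5, 2094: 30 days (September has 30).
Oct 5, 2094 → Nov 5, 2094: 31 days (October has 31).
Nov 5, 2094 → Nov 30, 2094: 25 days.
Total: 239 days.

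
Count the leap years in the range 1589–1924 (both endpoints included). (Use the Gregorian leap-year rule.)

Multiples of 4 in [1589,1924]: 84.
Of those, multiples of 100: 4 (not leap unless ÷400).
Multiples of 400: 1.
Leap years = 84 − 4 + 1 = 81.

81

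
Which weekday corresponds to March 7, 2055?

Sunday

January 1, 2055 is a Friday.
Jan 1, 2055 → Feb 1, 2055: 31 days (January has 31).
Feb 1, 2055 → Mar 1, 2055: 28 days (February has 28).
Mar 1, 2055 → Mar 7, 2055: 6 days.
Total: 65 days.
65 mod 7 = 2, so Friday + 2 = Sunday.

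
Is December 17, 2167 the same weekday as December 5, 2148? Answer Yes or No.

Yes

From Dec 5, 2148 to Dec 17, 2167 is 6951 days.
6951 mod 7 = 0, so they are the same weekday.
(Dec 5, 2148 is a Thursday; Dec 17, 2167 is a Thursday.)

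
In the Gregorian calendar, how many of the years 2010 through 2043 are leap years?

8

Multiples of 4 in [2010,2043]: 8.
Of those, multiples of 100: 0 (not leap unless ÷400).
Multiples of 400: 0.
Leap years = 8 − 0 + 0 = 8.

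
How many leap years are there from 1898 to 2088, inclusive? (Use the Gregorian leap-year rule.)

47

Multiples of 4 in [1898,2088]: 48.
Of those, multiples of 100: 2 (not leap unless ÷400).
Multiples of 400: 1.
Leap years = 48 − 2 + 1 = 47.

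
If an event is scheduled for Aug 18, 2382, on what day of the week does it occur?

Doomsday rule: the anchor day for the 2300s is Wednesday. For year 82: 82÷12 = 6 r 10, and 10÷4 = 2, so 6+10+2 = 18.
Wednesday + 18 ≡ Sunday — that's 2382's doomsday.
In August the doomsday date is Aug 8.
Aug 18 is 10 days after Aug 8; 10 mod 7 = 3, so Sunday + 3 = Wednesday.

Wednesday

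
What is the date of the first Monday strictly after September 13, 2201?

September 14, 2201

Sep 13, 2201 is a Sunday.
From Sunday to the next Monday is 1 day.
Sep 13, 2201 + 1 = Sep 14, 2201.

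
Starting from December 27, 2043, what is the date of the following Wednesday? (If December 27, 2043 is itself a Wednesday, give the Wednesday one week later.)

December 30, 2043

Dec 27, 2043 is a Sunday.
From Sunday to the next Wednesday is 3 days.
Dec 27, 2043 + 3 = Dec 30, 2043.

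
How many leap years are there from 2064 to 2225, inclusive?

Multiples of 4 in [2064,2225]: 41.
Of those, multiples of 100: 2 (not leap unless ÷400).
Multiples of 400: 0.
Leap years = 41 − 2 + 0 = 39.

39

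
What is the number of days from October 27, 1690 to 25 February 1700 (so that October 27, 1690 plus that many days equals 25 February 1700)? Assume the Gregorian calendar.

3408

Oct 27, 1690 → Oct 27, 1691: 365 days.
Oct 27, 1691 → Oct 27, 1692: 366 days (Feb 29, 1692 is in that span).
Oct 27, 1692 → Oct 27, 1693: 365 days.
Oct 27, 1693 → Oct 27, 1694: 365 days.
Oct 27, 1694 → Oct 27, 1695: 365 days.
Oct 27, 1695 → Oct 27, 1696: 366 days (Feb 29, 1696 is in that span).
Oct 27, 1696 → Oct 27, 1697: 365 days.
Oct 27, 1697 → Oct 27, 1698: 365 days.
Oct 27, 1698 → Oct 27, 1699: 365 days.
Oct 27, 1699 → Nov 27, 1699: 31 days (October has 31).
Nov 27, 1699 → Dec 27, 1699: 30 days (November has 30).
Dec 27, 1699 → Jan 27, 1700: 31 days (December has 31).
Jan 27, 1700 → Feb 25, 1700: 29 days.
Total: 3408 days.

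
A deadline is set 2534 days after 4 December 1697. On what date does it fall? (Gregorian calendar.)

+365 (one year) → Dec 4, 1698 (2169 left).
+365 (one year) → Dec 4, 1699 (1804 left).
+365 (one year) → Dec 4, 1700 (1439 left).
+365 (one year) → Dec 4, 1701 (1074 left).
+365 (one year) → Dec 4, 1702 (709 left).
+365 (one year) → Dec 4, 1703 (344 left).
Dec has 31 days: +28 → Jan 1, 1704 (316 left).
Jan has 31 days: +31 → Feb 1, 1704 (285 left).
Feb has 29 days: +29 → Mar 1, 1704 (256 left).
Mar has 31 days: +31 → Apr 1, 1704 (225 left).
Apr has 30 days: +30 → May 1, 1704 (195 left).
May has 31 days: +31 → Jun 1, 1704 (164 left).
Jun has 30 days: +30 → Jul 1, 1704 (134 left).
Jul has 31 days: +31 → Aug 1, 1704 (103 left).
Aug has 31 days: +31 → Sep 1, 1704 (72 left).
Sep has 30 days: +30 → Oct 1, 1704 (42 left).
Oct has 31 days: +31 → Nov 1, 1704 (11 left).
+11 → Nov 12, 1704.

November 12, 1704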